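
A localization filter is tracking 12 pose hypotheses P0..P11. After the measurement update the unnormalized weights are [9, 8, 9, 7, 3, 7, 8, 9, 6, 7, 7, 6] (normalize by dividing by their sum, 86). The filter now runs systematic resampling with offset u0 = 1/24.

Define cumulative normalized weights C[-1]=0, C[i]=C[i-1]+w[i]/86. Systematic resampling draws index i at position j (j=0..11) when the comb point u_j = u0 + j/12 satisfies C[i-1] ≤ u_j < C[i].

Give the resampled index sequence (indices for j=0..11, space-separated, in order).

C = [9/86, 17/86, 13/43, 33/86, 18/43, 1/2, 51/86, 30/43, 33/43, 73/86, 40/43, 1]
j=0: u_0=1/24 ∈ [0, 9/86) → index 0
j=1: u_1=1/8 ∈ [9/86, 17/86) → index 1
j=2: u_2=5/24 ∈ [17/86, 13/43) → index 2
j=3: u_3=7/24 ∈ [17/86, 13/43) → index 2
j=4: u_4=3/8 ∈ [13/43, 33/86) → index 3
j=5: u_5=11/24 ∈ [18/43, 1/2) → index 5
j=6: u_6=13/24 ∈ [1/2, 51/86) → index 6
j=7: u_7=5/8 ∈ [51/86, 30/43) → index 7
j=8: u_8=17/24 ∈ [30/43, 33/43) → index 8
j=9: u_9=19/24 ∈ [33/43, 73/86) → index 9
j=10: u_10=7/8 ∈ [73/86, 40/43) → index 10
j=11: u_11=23/24 ∈ [40/43, 1) → index 11

0 1 2 2 3 5 6 7 8 9 10 11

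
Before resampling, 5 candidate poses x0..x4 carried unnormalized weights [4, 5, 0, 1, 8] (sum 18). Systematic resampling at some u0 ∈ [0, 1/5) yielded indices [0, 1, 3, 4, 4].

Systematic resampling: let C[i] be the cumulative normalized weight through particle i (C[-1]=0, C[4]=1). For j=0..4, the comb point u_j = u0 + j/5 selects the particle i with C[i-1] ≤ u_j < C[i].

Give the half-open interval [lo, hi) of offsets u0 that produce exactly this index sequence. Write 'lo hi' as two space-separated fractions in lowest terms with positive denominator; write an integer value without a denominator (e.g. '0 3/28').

1/10 7/45

C = [2/9, 1/2, 1/2, 5/9, 1]
j=0 picked index 0: u0 ∈ [0, 2/9)
j=1 picked index 1: u0 ∈ [1/45, 3/10)
j=2 picked index 3: u0 ∈ [1/10, 7/45)
j=3 picked index 4: u0 ∈ [-2/45, 2/5)
j=4 picked index 4: u0 ∈ [-11/45, 1/5)
intersection: [1/10, 7/45)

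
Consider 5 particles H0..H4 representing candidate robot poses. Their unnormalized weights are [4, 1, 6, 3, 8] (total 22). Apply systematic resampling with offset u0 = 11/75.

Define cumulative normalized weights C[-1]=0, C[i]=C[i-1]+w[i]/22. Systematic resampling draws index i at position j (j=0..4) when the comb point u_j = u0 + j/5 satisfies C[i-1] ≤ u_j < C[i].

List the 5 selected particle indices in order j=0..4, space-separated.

C = [2/11, 5/22, 1/2, 7/11, 1]
j=0: u_0=11/75 ∈ [0, 2/11) → index 0
j=1: u_1=26/75 ∈ [5/22, 1/2) → index 2
j=2: u_2=41/75 ∈ [1/2, 7/11) → index 3
j=3: u_3=56/75 ∈ [7/11, 1) → index 4
j=4: u_4=71/75 ∈ [7/11, 1) → index 4

0 2 3 4 4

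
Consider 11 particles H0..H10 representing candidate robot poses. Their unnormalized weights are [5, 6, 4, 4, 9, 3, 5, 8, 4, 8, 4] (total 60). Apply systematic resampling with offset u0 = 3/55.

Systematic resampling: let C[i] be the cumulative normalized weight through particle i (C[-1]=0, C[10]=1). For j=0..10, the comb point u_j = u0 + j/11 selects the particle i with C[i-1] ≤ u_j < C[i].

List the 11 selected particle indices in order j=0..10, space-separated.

C = [1/12, 11/60, 1/4, 19/60, 7/15, 31/60, 3/5, 11/15, 4/5, 14/15, 1]
j=0: u_0=3/55 ∈ [0, 1/12) → index 0
j=1: u_1=8/55 ∈ [1/12, 11/60) → index 1
j=2: u_2=13/55 ∈ [11/60, 1/4) → index 2
j=3: u_3=18/55 ∈ [19/60, 7/15) → index 4
j=4: u_4=23/55 ∈ [19/60, 7/15) → index 4
j=5: u_5=28/55 ∈ [7/15, 31/60) → index 5
j=6: u_6=3/5 ∈ [3/5, 11/15) → index 7
j=7: u_7=38/55 ∈ [3/5, 11/15) → index 7
j=8: u_8=43/55 ∈ [11/15, 4/5) → index 8
j=9: u_9=48/55 ∈ [4/5, 14/15) → index 9
j=10: u_10=53/55 ∈ [14/15, 1) → index 10

0 1 2 4 4 5 7 7 8 9 10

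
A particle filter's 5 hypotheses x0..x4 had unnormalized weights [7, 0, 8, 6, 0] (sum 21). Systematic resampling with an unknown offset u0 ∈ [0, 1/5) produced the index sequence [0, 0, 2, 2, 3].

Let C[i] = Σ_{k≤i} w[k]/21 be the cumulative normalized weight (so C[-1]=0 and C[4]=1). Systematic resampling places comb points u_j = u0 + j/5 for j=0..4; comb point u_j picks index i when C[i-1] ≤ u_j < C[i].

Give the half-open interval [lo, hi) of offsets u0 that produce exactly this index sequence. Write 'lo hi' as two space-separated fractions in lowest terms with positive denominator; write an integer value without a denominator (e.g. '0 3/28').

C = [1/3, 1/3, 5/7, 1, 1]
j=0 picked index 0: u0 ∈ [0, 1/3)
j=1 picked index 0: u0 ∈ [-1/5, 2/15)
j=2 picked index 2: u0 ∈ [-1/15, 11/35)
j=3 picked index 2: u0 ∈ [-4/15, 4/35)
j=4 picked index 3: u0 ∈ [-3/35, 1/5)
intersection: [0, 4/35)

0 4/35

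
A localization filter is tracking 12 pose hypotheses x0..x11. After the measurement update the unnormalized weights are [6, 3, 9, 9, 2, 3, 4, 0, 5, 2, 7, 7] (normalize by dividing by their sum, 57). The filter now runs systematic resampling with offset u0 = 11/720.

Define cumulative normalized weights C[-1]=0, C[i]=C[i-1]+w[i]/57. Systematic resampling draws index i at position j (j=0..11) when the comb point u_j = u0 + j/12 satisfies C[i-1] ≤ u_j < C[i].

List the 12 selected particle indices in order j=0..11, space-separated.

C = [2/19, 3/19, 6/19, 9/19, 29/57, 32/57, 12/19, 12/19, 41/57, 43/57, 50/57, 1]
j=0: u_0=11/720 ∈ [0, 2/19) → index 0
j=1: u_1=71/720 ∈ [0, 2/19) → index 0
j=2: u_2=131/720 ∈ [3/19, 6/19) → index 2
j=3: u_3=191/720 ∈ [3/19, 6/19) → index 2
j=4: u_4=251/720 ∈ [6/19, 9/19) → index 3
j=5: u_5=311/720 ∈ [6/19, 9/19) → index 3
j=6: u_6=371/720 ∈ [29/57, 32/57) → index 5
j=7: u_7=431/720 ∈ [32/57, 12/19) → index 6
j=8: u_8=491/720 ∈ [12/19, 41/57) → index 8
j=9: u_9=551/720 ∈ [43/57, 50/57) → index 10
j=10: u_10=611/720 ∈ [43/57, 50/57) → index 10
j=11: u_11=671/720 ∈ [50/57, 1) → index 11

0 0 2 2 3 3 5 6 8 10 10 11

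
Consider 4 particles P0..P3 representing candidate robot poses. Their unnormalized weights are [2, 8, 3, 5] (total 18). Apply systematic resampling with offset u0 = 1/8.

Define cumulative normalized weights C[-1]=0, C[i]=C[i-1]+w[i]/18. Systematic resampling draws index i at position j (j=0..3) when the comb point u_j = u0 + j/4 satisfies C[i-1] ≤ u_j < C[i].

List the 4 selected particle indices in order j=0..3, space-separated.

1 1 2 3

C = [1/9, 5/9, 13/18, 1]
j=0: u_0=1/8 ∈ [1/9, 5/9) → index 1
j=1: u_1=3/8 ∈ [1/9, 5/9) → index 1
j=2: u_2=5/8 ∈ [5/9, 13/18) → index 2
j=3: u_3=7/8 ∈ [13/18, 1) → index 3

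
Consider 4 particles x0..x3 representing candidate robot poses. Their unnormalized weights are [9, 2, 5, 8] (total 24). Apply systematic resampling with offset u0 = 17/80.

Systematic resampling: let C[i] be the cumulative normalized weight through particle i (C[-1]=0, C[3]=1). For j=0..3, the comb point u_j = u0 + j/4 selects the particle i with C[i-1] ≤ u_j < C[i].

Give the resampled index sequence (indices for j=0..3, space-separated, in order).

C = [3/8, 11/24, 2/3, 1]
j=0: u_0=17/80 ∈ [0, 3/8) → index 0
j=1: u_1=37/80 ∈ [11/24, 2/3) → index 2
j=2: u_2=57/80 ∈ [2/3, 1) → index 3
j=3: u_3=77/80 ∈ [2/3, 1) → index 3

0 2 3 3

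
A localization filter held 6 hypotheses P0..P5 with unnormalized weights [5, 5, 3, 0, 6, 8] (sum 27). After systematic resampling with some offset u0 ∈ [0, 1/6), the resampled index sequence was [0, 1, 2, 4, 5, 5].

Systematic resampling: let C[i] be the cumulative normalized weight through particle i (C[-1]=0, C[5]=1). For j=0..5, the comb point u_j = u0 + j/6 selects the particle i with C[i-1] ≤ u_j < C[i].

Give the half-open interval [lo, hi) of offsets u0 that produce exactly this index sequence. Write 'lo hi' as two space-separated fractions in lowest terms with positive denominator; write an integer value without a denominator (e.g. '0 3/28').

1/27 4/27

C = [5/27, 10/27, 13/27, 13/27, 19/27, 1]
j=0 picked index 0: u0 ∈ [0, 5/27)
j=1 picked index 1: u0 ∈ [1/54, 11/54)
j=2 picked index 2: u0 ∈ [1/27, 4/27)
j=3 picked index 4: u0 ∈ [-1/54, 11/54)
j=4 picked index 5: u0 ∈ [1/27, 1/3)
j=5 picked index 5: u0 ∈ [-7/54, 1/6)
intersection: [1/27, 4/27)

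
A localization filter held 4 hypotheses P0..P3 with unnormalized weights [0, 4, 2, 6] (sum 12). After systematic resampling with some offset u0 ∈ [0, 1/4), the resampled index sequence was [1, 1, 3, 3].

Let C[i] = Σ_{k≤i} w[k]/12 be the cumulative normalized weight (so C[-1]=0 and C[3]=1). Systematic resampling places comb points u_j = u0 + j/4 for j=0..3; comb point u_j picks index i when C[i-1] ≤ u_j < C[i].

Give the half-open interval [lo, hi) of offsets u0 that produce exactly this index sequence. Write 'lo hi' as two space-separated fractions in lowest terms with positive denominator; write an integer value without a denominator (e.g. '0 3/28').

C = [0, 1/3, 1/2, 1]
j=0 picked index 1: u0 ∈ [0, 1/3)
j=1 picked index 1: u0 ∈ [-1/4, 1/12)
j=2 picked index 3: u0 ∈ [0, 1/2)
j=3 picked index 3: u0 ∈ [-1/4, 1/4)
intersection: [0, 1/12)

0 1/12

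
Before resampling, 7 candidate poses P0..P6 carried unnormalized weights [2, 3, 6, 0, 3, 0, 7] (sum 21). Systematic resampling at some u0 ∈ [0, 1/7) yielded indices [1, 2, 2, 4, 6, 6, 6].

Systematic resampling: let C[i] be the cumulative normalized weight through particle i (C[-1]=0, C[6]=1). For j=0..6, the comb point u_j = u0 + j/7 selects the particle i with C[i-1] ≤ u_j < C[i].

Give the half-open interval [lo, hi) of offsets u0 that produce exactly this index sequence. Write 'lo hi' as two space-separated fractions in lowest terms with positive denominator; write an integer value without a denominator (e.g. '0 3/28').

C = [2/21, 5/21, 11/21, 11/21, 2/3, 2/3, 1]
j=0 picked index 1: u0 ∈ [2/21, 5/21)
j=1 picked index 2: u0 ∈ [2/21, 8/21)
j=2 picked index 2: u0 ∈ [-1/21, 5/21)
j=3 picked index 4: u0 ∈ [2/21, 5/21)
j=4 picked index 6: u0 ∈ [2/21, 3/7)
j=5 picked index 6: u0 ∈ [-1/21, 2/7)
j=6 picked index 6: u0 ∈ [-4/21, 1/7)
intersection: [2/21, 1/7)

2/21 1/7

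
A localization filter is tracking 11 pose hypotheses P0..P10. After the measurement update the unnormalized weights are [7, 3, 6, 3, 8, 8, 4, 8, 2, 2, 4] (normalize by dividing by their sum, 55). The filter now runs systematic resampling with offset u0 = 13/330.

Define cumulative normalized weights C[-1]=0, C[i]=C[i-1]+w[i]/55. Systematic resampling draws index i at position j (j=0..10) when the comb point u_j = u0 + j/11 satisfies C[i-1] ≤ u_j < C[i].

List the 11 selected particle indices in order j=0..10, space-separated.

0 1 2 3 4 5 5 6 7 8 10

C = [7/55, 2/11, 16/55, 19/55, 27/55, 7/11, 39/55, 47/55, 49/55, 51/55, 1]
j=0: u_0=13/330 ∈ [0, 7/55) → index 0
j=1: u_1=43/330 ∈ [7/55, 2/11) → index 1
j=2: u_2=73/330 ∈ [2/11, 16/55) → index 2
j=3: u_3=103/330 ∈ [16/55, 19/55) → index 3
j=4: u_4=133/330 ∈ [19/55, 27/55) → index 4
j=5: u_5=163/330 ∈ [27/55, 7/11) → index 5
j=6: u_6=193/330 ∈ [27/55, 7/11) → index 5
j=7: u_7=223/330 ∈ [7/11, 39/55) → index 6
j=8: u_8=23/30 ∈ [39/55, 47/55) → index 7
j=9: u_9=283/330 ∈ [47/55, 49/55) → index 8
j=10: u_10=313/330 ∈ [51/55, 1) → index 10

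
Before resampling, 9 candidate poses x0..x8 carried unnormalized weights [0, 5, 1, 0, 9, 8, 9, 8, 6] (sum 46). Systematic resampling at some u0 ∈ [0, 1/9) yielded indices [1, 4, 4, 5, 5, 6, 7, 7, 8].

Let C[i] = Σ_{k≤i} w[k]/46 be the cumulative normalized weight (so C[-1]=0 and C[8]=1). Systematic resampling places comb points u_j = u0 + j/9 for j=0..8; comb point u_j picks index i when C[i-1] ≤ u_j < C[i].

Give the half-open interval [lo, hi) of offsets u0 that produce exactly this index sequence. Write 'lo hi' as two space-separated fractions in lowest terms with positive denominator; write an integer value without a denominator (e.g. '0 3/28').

2/69 1/18

C = [0, 5/46, 3/23, 3/23, 15/46, 1/2, 16/23, 20/23, 1]
j=0 picked index 1: u0 ∈ [0, 5/46)
j=1 picked index 4: u0 ∈ [4/207, 89/414)
j=2 picked index 4: u0 ∈ [-19/207, 43/414)
j=3 picked index 5: u0 ∈ [-1/138, 1/6)
j=4 picked index 5: u0 ∈ [-49/414, 1/18)
j=5 picked index 6: u0 ∈ [-1/18, 29/207)
j=6 picked index 7: u0 ∈ [2/69, 14/69)
j=7 picked index 7: u0 ∈ [-17/207, 19/207)
j=8 picked index 8: u0 ∈ [-4/207, 1/9)
intersection: [2/69, 1/18)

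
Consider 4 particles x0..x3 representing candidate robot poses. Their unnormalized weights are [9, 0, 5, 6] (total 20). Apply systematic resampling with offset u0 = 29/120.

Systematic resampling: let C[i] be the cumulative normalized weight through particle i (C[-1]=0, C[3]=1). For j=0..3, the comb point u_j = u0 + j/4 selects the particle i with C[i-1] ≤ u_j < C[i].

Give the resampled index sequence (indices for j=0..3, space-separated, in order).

C = [9/20, 9/20, 7/10, 1]
j=0: u_0=29/120 ∈ [0, 9/20) → index 0
j=1: u_1=59/120 ∈ [9/20, 7/10) → index 2
j=2: u_2=89/120 ∈ [7/10, 1) → index 3
j=3: u_3=119/120 ∈ [7/10, 1) → index 3

0 2 3 3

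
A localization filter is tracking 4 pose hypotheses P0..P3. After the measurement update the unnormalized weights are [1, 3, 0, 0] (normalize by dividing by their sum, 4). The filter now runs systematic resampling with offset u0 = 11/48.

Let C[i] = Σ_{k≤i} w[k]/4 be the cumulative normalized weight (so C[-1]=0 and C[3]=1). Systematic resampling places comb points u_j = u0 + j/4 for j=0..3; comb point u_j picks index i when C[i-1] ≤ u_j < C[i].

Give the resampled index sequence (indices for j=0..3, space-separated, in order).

C = [1/4, 1, 1, 1]
j=0: u_0=11/48 ∈ [0, 1/4) → index 0
j=1: u_1=23/48 ∈ [1/4, 1) → index 1
j=2: u_2=35/48 ∈ [1/4, 1) → index 1
j=3: u_3=47/48 ∈ [1/4, 1) → index 1

0 1 1 1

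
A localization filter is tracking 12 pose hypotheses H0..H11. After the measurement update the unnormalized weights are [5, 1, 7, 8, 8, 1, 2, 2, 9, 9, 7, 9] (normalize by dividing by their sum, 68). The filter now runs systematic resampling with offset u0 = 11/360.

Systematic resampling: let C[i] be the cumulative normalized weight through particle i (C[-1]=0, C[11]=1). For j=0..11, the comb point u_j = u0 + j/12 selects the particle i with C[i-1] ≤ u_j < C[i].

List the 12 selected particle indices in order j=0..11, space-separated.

0 2 3 3 4 6 8 8 9 10 10 11

C = [5/68, 3/34, 13/68, 21/68, 29/68, 15/34, 8/17, 1/2, 43/68, 13/17, 59/68, 1]
j=0: u_0=11/360 ∈ [0, 5/68) → index 0
j=1: u_1=41/360 ∈ [3/34, 13/68) → index 2
j=2: u_2=71/360 ∈ [13/68, 21/68) → index 3
j=3: u_3=101/360 ∈ [13/68, 21/68) → index 3
j=4: u_4=131/360 ∈ [21/68, 29/68) → index 4
j=5: u_5=161/360 ∈ [15/34, 8/17) → index 6
j=6: u_6=191/360 ∈ [1/2, 43/68) → index 8
j=7: u_7=221/360 ∈ [1/2, 43/68) → index 8
j=8: u_8=251/360 ∈ [43/68, 13/17) → index 9
j=9: u_9=281/360 ∈ [13/17, 59/68) → index 10
j=10: u_10=311/360 ∈ [13/17, 59/68) → index 10
j=11: u_11=341/360 ∈ [59/68, 1) → index 11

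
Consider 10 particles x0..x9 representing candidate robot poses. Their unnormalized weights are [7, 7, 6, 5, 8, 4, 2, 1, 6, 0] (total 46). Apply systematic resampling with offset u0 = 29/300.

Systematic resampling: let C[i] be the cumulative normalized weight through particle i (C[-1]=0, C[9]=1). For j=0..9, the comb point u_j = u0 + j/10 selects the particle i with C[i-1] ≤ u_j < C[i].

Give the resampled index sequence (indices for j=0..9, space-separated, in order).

C = [7/46, 7/23, 10/23, 25/46, 33/46, 37/46, 39/46, 20/23, 1, 1]
j=0: u_0=29/300 ∈ [0, 7/46) → index 0
j=1: u_1=59/300 ∈ [7/46, 7/23) → index 1
j=2: u_2=89/300 ∈ [7/46, 7/23) → index 1
j=3: u_3=119/300 ∈ [7/23, 10/23) → index 2
j=4: u_4=149/300 ∈ [10/23, 25/46) → index 3
j=5: u_5=179/300 ∈ [25/46, 33/46) → index 4
j=6: u_6=209/300 ∈ [25/46, 33/46) → index 4
j=7: u_7=239/300 ∈ [33/46, 37/46) → index 5
j=8: u_8=269/300 ∈ [20/23, 1) → index 8
j=9: u_9=299/300 ∈ [20/23, 1) → index 8

0 1 1 2 3 4 4 5 8 8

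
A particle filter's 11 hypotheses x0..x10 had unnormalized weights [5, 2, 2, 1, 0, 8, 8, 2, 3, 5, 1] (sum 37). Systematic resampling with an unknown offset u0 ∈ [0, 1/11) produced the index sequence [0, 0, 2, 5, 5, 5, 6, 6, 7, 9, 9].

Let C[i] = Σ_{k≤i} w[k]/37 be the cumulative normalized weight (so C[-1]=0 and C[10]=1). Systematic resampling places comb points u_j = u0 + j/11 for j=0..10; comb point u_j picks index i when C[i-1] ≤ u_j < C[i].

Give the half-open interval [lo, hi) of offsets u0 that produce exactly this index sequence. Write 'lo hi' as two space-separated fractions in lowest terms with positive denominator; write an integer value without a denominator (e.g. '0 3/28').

C = [5/37, 7/37, 9/37, 10/37, 10/37, 18/37, 26/37, 28/37, 31/37, 36/37, 1]
j=0 picked index 0: u0 ∈ [0, 5/37)
j=1 picked index 0: u0 ∈ [-1/11, 18/407)
j=2 picked index 2: u0 ∈ [3/407, 25/407)
j=3 picked index 5: u0 ∈ [-1/407, 87/407)
j=4 picked index 5: u0 ∈ [-38/407, 50/407)
j=5 picked index 5: u0 ∈ [-75/407, 13/407)
j=6 picked index 6: u0 ∈ [-24/407, 64/407)
j=7 picked index 6: u0 ∈ [-61/407, 27/407)
j=8 picked index 7: u0 ∈ [-10/407, 12/407)
j=9 picked index 9: u0 ∈ [8/407, 63/407)
j=10 picked index 9: u0 ∈ [-29/407, 26/407)
intersection: [8/407, 12/407)

8/407 12/407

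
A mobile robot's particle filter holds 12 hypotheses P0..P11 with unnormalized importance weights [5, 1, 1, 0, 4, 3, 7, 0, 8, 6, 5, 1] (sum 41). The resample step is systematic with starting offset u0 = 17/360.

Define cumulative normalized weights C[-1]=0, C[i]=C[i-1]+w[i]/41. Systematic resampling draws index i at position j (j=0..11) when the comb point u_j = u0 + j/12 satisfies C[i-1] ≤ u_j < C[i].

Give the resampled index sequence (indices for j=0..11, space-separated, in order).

0 1 4 5 6 6 8 8 9 9 10 10

C = [5/41, 6/41, 7/41, 7/41, 11/41, 14/41, 21/41, 21/41, 29/41, 35/41, 40/41, 1]
j=0: u_0=17/360 ∈ [0, 5/41) → index 0
j=1: u_1=47/360 ∈ [5/41, 6/41) → index 1
j=2: u_2=77/360 ∈ [7/41, 11/41) → index 4
j=3: u_3=107/360 ∈ [11/41, 14/41) → index 5
j=4: u_4=137/360 ∈ [14/41, 21/41) → index 6
j=5: u_5=167/360 ∈ [14/41, 21/41) → index 6
j=6: u_6=197/360 ∈ [21/41, 29/41) → index 8
j=7: u_7=227/360 ∈ [21/41, 29/41) → index 8
j=8: u_8=257/360 ∈ [29/41, 35/41) → index 9
j=9: u_9=287/360 ∈ [29/41, 35/41) → index 9
j=10: u_10=317/360 ∈ [35/41, 40/41) → index 10
j=11: u_11=347/360 ∈ [35/41, 40/41) → index 10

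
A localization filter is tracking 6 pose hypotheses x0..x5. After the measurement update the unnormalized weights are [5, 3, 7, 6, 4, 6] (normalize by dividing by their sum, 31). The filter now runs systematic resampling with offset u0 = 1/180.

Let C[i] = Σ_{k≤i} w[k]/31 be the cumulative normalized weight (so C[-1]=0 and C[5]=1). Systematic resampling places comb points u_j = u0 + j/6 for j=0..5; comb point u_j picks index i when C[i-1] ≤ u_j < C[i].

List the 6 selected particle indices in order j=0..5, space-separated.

0 1 2 3 3 5

C = [5/31, 8/31, 15/31, 21/31, 25/31, 1]
j=0: u_0=1/180 ∈ [0, 5/31) → index 0
j=1: u_1=31/180 ∈ [5/31, 8/31) → index 1
j=2: u_2=61/180 ∈ [8/31, 15/31) → index 2
j=3: u_3=91/180 ∈ [15/31, 21/31) → index 3
j=4: u_4=121/180 ∈ [15/31, 21/31) → index 3
j=5: u_5=151/180 ∈ [25/31, 1) → index 5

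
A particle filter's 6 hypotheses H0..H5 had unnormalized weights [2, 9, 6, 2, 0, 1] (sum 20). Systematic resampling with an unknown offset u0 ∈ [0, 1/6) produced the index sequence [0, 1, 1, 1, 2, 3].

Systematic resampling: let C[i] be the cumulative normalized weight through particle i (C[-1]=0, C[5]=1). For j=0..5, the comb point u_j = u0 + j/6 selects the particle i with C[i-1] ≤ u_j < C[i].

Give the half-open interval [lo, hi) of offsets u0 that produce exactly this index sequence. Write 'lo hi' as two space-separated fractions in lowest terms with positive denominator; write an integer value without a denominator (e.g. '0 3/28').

C = [1/10, 11/20, 17/20, 19/20, 19/20, 1]
j=0 picked index 0: u0 ∈ [0, 1/10)
j=1 picked index 1: u0 ∈ [-1/15, 23/60)
j=2 picked index 1: u0 ∈ [-7/30, 13/60)
j=3 picked index 1: u0 ∈ [-2/5, 1/20)
j=4 picked index 2: u0 ∈ [-7/60, 11/60)
j=5 picked index 3: u0 ∈ [1/60, 7/60)
intersection: [1/60, 1/20)

1/60 1/20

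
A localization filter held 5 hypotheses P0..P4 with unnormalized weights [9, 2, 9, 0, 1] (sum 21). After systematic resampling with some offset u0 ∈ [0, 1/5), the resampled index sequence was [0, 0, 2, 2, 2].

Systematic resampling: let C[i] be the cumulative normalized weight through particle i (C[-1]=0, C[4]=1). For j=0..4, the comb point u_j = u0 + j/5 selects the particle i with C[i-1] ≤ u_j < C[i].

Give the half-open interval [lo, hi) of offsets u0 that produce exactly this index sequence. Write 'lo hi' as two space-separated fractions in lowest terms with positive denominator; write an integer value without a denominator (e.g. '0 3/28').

C = [3/7, 11/21, 20/21, 20/21, 1]
j=0 picked index 0: u0 ∈ [0, 3/7)
j=1 picked index 0: u0 ∈ [-1/5, 8/35)
j=2 picked index 2: u0 ∈ [13/105, 58/105)
j=3 picked index 2: u0 ∈ [-8/105, 37/105)
j=4 picked index 2: u0 ∈ [-29/105, 16/105)
intersection: [13/105, 16/105)

13/105 16/105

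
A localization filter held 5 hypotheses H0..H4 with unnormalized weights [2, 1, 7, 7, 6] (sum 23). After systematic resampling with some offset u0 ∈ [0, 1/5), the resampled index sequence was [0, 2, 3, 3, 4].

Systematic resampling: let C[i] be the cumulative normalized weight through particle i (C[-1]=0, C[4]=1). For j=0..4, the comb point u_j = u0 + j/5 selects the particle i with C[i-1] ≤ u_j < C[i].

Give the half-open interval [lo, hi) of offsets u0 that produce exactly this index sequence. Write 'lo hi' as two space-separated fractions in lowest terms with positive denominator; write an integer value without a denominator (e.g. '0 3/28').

4/115 2/23

C = [2/23, 3/23, 10/23, 17/23, 1]
j=0 picked index 0: u0 ∈ [0, 2/23)
j=1 picked index 2: u0 ∈ [-8/115, 27/115)
j=2 picked index 3: u0 ∈ [4/115, 39/115)
j=3 picked index 3: u0 ∈ [-19/115, 16/115)
j=4 picked index 4: u0 ∈ [-7/115, 1/5)
intersection: [4/115, 2/23)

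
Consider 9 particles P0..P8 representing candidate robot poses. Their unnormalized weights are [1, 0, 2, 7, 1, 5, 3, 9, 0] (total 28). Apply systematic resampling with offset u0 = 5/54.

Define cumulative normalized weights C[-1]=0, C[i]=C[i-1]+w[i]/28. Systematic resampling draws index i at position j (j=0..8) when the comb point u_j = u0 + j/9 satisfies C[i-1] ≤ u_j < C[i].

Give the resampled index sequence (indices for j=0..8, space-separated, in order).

C = [1/28, 1/28, 3/28, 5/14, 11/28, 4/7, 19/28, 1, 1]
j=0: u_0=5/54 ∈ [1/28, 3/28) → index 2
j=1: u_1=11/54 ∈ [3/28, 5/14) → index 3
j=2: u_2=17/54 ∈ [3/28, 5/14) → index 3
j=3: u_3=23/54 ∈ [11/28, 4/7) → index 5
j=4: u_4=29/54 ∈ [11/28, 4/7) → index 5
j=5: u_5=35/54 ∈ [4/7, 19/28) → index 6
j=6: u_6=41/54 ∈ [19/28, 1) → index 7
j=7: u_7=47/54 ∈ [19/28, 1) → index 7
j=8: u_8=53/54 ∈ [19/28, 1) → index 7

2 3 3 5 5 6 7 7 7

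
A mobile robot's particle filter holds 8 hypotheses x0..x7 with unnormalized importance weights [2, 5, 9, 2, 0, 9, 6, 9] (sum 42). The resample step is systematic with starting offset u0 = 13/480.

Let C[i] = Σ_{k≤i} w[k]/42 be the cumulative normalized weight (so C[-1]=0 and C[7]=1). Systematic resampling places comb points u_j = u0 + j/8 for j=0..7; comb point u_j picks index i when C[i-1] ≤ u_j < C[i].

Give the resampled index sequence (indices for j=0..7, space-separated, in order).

C = [1/21, 1/6, 8/21, 3/7, 3/7, 9/14, 11/14, 1]
j=0: u_0=13/480 ∈ [0, 1/21) → index 0
j=1: u_1=73/480 ∈ [1/21, 1/6) → index 1
j=2: u_2=133/480 ∈ [1/6, 8/21) → index 2
j=3: u_3=193/480 ∈ [8/21, 3/7) → index 3
j=4: u_4=253/480 ∈ [3/7, 9/14) → index 5
j=5: u_5=313/480 ∈ [9/14, 11/14) → index 6
j=6: u_6=373/480 ∈ [9/14, 11/14) → index 6
j=7: u_7=433/480 ∈ [11/14, 1) → index 7

0 1 2 3 5 6 6 7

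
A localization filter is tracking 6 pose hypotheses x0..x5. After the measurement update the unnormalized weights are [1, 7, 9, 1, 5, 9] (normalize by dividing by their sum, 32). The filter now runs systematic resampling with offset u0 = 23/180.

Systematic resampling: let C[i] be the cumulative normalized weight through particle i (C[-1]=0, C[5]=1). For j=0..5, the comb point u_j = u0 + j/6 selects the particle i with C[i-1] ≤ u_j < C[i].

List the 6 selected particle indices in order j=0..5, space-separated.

C = [1/32, 1/4, 17/32, 9/16, 23/32, 1]
j=0: u_0=23/180 ∈ [1/32, 1/4) → index 1
j=1: u_1=53/180 ∈ [1/4, 17/32) → index 2
j=2: u_2=83/180 ∈ [1/4, 17/32) → index 2
j=3: u_3=113/180 ∈ [9/16, 23/32) → index 4
j=4: u_4=143/180 ∈ [23/32, 1) → index 5
j=5: u_5=173/180 ∈ [23/32, 1) → index 5

1 2 2 4 5 5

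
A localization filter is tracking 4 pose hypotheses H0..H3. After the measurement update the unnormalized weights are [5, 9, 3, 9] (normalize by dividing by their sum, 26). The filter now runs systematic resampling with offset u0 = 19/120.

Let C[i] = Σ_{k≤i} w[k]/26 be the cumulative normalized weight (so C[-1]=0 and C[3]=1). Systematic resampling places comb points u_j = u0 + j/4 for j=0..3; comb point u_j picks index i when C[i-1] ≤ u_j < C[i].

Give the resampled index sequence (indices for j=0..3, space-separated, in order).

C = [5/26, 7/13, 17/26, 1]
j=0: u_0=19/120 ∈ [0, 5/26) → index 0
j=1: u_1=49/120 ∈ [5/26, 7/13) → index 1
j=2: u_2=79/120 ∈ [17/26, 1) → index 3
j=3: u_3=109/120 ∈ [17/26, 1) → index 3

0 1 3 3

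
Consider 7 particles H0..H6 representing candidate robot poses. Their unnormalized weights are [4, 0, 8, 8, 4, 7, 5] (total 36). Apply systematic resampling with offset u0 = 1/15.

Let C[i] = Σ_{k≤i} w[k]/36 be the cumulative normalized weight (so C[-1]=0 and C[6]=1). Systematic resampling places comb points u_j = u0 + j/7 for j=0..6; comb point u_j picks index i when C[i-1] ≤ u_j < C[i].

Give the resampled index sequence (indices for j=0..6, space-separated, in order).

0 2 3 3 4 5 6

C = [1/9, 1/9, 1/3, 5/9, 2/3, 31/36, 1]
j=0: u_0=1/15 ∈ [0, 1/9) → index 0
j=1: u_1=22/105 ∈ [1/9, 1/3) → index 2
j=2: u_2=37/105 ∈ [1/3, 5/9) → index 3
j=3: u_3=52/105 ∈ [1/3, 5/9) → index 3
j=4: u_4=67/105 ∈ [5/9, 2/3) → index 4
j=5: u_5=82/105 ∈ [2/3, 31/36) → index 5
j=6: u_6=97/105 ∈ [31/36, 1) → index 6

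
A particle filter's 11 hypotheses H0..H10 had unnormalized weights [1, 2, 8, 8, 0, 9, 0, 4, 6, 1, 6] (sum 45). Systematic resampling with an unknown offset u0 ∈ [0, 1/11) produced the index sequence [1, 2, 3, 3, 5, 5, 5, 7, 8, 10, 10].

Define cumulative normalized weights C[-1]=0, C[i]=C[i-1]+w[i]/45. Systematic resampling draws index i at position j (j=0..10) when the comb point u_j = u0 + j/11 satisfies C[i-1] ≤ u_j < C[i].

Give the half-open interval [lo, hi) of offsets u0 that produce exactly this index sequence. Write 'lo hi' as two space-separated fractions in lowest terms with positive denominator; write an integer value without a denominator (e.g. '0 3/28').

31/495 1/15

C = [1/45, 1/15, 11/45, 19/45, 19/45, 28/45, 28/45, 32/45, 38/45, 13/15, 1]
j=0 picked index 1: u0 ∈ [1/45, 1/15)
j=1 picked index 2: u0 ∈ [-4/165, 76/495)
j=2 picked index 3: u0 ∈ [31/495, 119/495)
j=3 picked index 3: u0 ∈ [-14/495, 74/495)
j=4 picked index 5: u0 ∈ [29/495, 128/495)
j=5 picked index 5: u0 ∈ [-16/495, 83/495)
j=6 picked index 5: u0 ∈ [-61/495, 38/495)
j=7 picked index 7: u0 ∈ [-7/495, 37/495)
j=8 picked index 8: u0 ∈ [-8/495, 58/495)
j=9 picked index 10: u0 ∈ [8/165, 2/11)
j=10 picked index 10: u0 ∈ [-7/165, 1/11)
intersection: [31/495, 1/15)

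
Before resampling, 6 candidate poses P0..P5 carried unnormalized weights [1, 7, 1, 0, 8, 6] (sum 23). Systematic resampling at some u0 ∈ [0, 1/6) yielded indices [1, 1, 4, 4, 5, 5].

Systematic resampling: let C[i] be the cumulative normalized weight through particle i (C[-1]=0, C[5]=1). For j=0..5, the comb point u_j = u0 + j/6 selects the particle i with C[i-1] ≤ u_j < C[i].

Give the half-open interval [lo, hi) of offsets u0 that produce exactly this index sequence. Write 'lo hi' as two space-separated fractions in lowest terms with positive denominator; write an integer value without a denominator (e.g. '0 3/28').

5/69 1/6

C = [1/23, 8/23, 9/23, 9/23, 17/23, 1]
j=0 picked index 1: u0 ∈ [1/23, 8/23)
j=1 picked index 1: u0 ∈ [-17/138, 25/138)
j=2 picked index 4: u0 ∈ [4/69, 28/69)
j=3 picked index 4: u0 ∈ [-5/46, 11/46)
j=4 picked index 5: u0 ∈ [5/69, 1/3)
j=5 picked index 5: u0 ∈ [-13/138, 1/6)
intersection: [5/69, 1/6)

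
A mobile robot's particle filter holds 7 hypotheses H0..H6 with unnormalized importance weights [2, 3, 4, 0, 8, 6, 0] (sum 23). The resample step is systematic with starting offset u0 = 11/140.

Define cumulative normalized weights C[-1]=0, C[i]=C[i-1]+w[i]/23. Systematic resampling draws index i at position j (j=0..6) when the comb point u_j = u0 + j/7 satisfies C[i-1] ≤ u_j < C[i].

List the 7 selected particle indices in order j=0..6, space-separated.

C = [2/23, 5/23, 9/23, 9/23, 17/23, 1, 1]
j=0: u_0=11/140 ∈ [0, 2/23) → index 0
j=1: u_1=31/140 ∈ [5/23, 9/23) → index 2
j=2: u_2=51/140 ∈ [5/23, 9/23) → index 2
j=3: u_3=71/140 ∈ [9/23, 17/23) → index 4
j=4: u_4=13/20 ∈ [9/23, 17/23) → index 4
j=5: u_5=111/140 ∈ [17/23, 1) → index 5
j=6: u_6=131/140 ∈ [17/23, 1) → index 5

0 2 2 4 4 5 5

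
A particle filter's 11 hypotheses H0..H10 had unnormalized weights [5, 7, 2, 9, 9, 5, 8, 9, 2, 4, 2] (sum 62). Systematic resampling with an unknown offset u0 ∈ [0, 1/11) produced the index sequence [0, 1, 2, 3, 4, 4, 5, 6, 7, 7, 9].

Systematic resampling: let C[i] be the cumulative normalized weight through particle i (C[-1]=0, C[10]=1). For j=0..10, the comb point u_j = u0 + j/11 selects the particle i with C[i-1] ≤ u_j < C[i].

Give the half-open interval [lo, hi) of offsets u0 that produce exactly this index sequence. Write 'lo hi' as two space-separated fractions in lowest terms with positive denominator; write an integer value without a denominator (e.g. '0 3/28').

4/341 15/341

C = [5/62, 6/31, 7/31, 23/62, 16/31, 37/62, 45/62, 27/31, 28/31, 30/31, 1]
j=0 picked index 0: u0 ∈ [0, 5/62)
j=1 picked index 1: u0 ∈ [-7/682, 35/341)
j=2 picked index 2: u0 ∈ [4/341, 15/341)
j=3 picked index 3: u0 ∈ [-16/341, 67/682)
j=4 picked index 4: u0 ∈ [5/682, 52/341)
j=5 picked index 4: u0 ∈ [-57/682, 21/341)
j=6 picked index 5: u0 ∈ [-10/341, 35/682)
j=7 picked index 6: u0 ∈ [-27/682, 61/682)
j=8 picked index 7: u0 ∈ [-1/682, 49/341)
j=9 picked index 7: u0 ∈ [-63/682, 18/341)
j=10 picked index 9: u0 ∈ [-2/341, 20/341)
intersection: [4/341, 15/341)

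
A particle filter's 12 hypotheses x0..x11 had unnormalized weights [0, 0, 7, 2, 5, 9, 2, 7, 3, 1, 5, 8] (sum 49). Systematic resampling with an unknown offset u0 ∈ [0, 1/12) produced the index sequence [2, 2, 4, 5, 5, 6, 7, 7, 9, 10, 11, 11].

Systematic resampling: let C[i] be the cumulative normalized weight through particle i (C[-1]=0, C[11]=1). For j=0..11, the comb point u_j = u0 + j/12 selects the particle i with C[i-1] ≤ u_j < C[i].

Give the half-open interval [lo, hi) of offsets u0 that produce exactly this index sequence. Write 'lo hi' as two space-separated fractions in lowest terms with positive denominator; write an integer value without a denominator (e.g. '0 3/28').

31/588 5/84

C = [0, 0, 1/7, 9/49, 2/7, 23/49, 25/49, 32/49, 5/7, 36/49, 41/49, 1]
j=0 picked index 2: u0 ∈ [0, 1/7)
j=1 picked index 2: u0 ∈ [-1/12, 5/84)
j=2 picked index 4: u0 ∈ [5/294, 5/42)
j=3 picked index 5: u0 ∈ [1/28, 43/196)
j=4 picked index 5: u0 ∈ [-1/21, 20/147)
j=5 picked index 6: u0 ∈ [31/588, 55/588)
j=6 picked index 7: u0 ∈ [1/98, 15/98)
j=7 picked index 7: u0 ∈ [-43/588, 41/588)
j=8 picked index 9: u0 ∈ [1/21, 10/147)
j=9 picked index 10: u0 ∈ [-3/196, 17/196)
j=10 picked index 11: u0 ∈ [1/294, 1/6)
j=11 picked index 11: u0 ∈ [-47/588, 1/12)
intersection: [31/588, 5/84)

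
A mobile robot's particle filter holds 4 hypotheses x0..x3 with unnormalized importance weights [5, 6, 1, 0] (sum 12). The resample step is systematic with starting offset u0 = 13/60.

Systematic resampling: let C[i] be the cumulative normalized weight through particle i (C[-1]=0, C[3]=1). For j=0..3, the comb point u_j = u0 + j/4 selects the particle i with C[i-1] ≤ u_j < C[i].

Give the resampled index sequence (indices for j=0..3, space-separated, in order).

C = [5/12, 11/12, 1, 1]
j=0: u_0=13/60 ∈ [0, 5/12) → index 0
j=1: u_1=7/15 ∈ [5/12, 11/12) → index 1
j=2: u_2=43/60 ∈ [5/12, 11/12) → index 1
j=3: u_3=29/30 ∈ [11/12, 1) → index 2

0 1 1 2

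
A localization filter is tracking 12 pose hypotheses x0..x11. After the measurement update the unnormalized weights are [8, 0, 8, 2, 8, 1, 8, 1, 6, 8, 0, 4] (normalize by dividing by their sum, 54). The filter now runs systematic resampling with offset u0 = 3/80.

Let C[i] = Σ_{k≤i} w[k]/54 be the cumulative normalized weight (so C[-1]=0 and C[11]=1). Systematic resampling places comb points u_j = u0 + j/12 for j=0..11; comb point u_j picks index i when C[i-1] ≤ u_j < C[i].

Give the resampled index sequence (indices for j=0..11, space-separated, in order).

0 0 2 2 4 4 6 6 8 9 9 11

C = [4/27, 4/27, 8/27, 1/3, 13/27, 1/2, 35/54, 2/3, 7/9, 25/27, 25/27, 1]
j=0: u_0=3/80 ∈ [0, 4/27) → index 0
j=1: u_1=29/240 ∈ [0, 4/27) → index 0
j=2: u_2=49/240 ∈ [4/27, 8/27) → index 2
j=3: u_3=23/80 ∈ [4/27, 8/27) → index 2
j=4: u_4=89/240 ∈ [1/3, 13/27) → index 4
j=5: u_5=109/240 ∈ [1/3, 13/27) → index 4
j=6: u_6=43/80 ∈ [1/2, 35/54) → index 6
j=7: u_7=149/240 ∈ [1/2, 35/54) → index 6
j=8: u_8=169/240 ∈ [2/3, 7/9) → index 8
j=9: u_9=63/80 ∈ [7/9, 25/27) → index 9
j=10: u_10=209/240 ∈ [7/9, 25/27) → index 9
j=11: u_11=229/240 ∈ [25/27, 1) → index 11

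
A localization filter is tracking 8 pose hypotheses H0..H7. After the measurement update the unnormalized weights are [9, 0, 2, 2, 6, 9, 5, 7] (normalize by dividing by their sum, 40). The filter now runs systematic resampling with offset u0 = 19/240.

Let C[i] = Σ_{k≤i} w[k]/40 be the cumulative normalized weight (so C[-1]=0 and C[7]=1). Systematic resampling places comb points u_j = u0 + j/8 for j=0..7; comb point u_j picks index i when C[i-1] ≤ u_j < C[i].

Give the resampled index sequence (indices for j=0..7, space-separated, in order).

0 0 4 4 5 6 7 7

C = [9/40, 9/40, 11/40, 13/40, 19/40, 7/10, 33/40, 1]
j=0: u_0=19/240 ∈ [0, 9/40) → index 0
j=1: u_1=49/240 ∈ [0, 9/40) → index 0
j=2: u_2=79/240 ∈ [13/40, 19/40) → index 4
j=3: u_3=109/240 ∈ [13/40, 19/40) → index 4
j=4: u_4=139/240 ∈ [19/40, 7/10) → index 5
j=5: u_5=169/240 ∈ [7/10, 33/40) → index 6
j=6: u_6=199/240 ∈ [33/40, 1) → index 7
j=7: u_7=229/240 ∈ [33/40, 1) → index 7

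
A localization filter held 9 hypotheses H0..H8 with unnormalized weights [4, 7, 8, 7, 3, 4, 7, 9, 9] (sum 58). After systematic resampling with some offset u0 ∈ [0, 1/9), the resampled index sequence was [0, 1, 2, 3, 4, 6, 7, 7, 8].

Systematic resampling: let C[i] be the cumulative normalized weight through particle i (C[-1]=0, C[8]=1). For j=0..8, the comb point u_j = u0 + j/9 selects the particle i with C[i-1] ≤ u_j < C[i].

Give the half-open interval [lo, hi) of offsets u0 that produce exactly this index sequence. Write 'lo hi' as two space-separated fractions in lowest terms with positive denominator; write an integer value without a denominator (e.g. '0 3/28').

C = [2/29, 11/58, 19/58, 13/29, 1/2, 33/58, 20/29, 49/58, 1]
j=0 picked index 0: u0 ∈ [0, 2/29)
j=1 picked index 1: u0 ∈ [-11/261, 41/522)
j=2 picked index 2: u0 ∈ [-17/522, 55/522)
j=3 picked index 3: u0 ∈ [-1/174, 10/87)
j=4 picked index 4: u0 ∈ [1/261, 1/18)
j=5 picked index 6: u0 ∈ [7/522, 35/261)
j=6 picked index 7: u0 ∈ [2/87, 31/174)
j=7 picked index 7: u0 ∈ [-23/261, 35/522)
j=8 picked index 8: u0 ∈ [-23/522, 1/9)
intersection: [2/87, 1/18)

2/87 1/18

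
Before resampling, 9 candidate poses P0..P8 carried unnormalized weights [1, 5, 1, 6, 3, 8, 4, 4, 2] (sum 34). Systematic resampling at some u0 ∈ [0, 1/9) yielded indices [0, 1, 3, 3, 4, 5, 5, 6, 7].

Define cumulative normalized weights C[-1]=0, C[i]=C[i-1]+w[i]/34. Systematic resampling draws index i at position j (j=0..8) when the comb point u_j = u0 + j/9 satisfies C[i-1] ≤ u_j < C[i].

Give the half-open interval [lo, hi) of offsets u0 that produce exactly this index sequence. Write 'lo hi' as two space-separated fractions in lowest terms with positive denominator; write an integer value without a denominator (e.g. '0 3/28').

C = [1/34, 3/17, 7/34, 13/34, 8/17, 12/17, 14/17, 16/17, 1]
j=0 picked index 0: u0 ∈ [0, 1/34)
j=1 picked index 1: u0 ∈ [-25/306, 10/153)
j=2 picked index 3: u0 ∈ [-5/306, 49/306)
j=3 picked index 3: u0 ∈ [-13/102, 5/102)
j=4 picked index 4: u0 ∈ [-19/306, 4/153)
j=5 picked index 5: u0 ∈ [-13/153, 23/153)
j=6 picked index 5: u0 ∈ [-10/51, 2/51)
j=7 picked index 6: u0 ∈ [-11/153, 7/153)
j=8 picked index 7: u0 ∈ [-10/153, 8/153)
intersection: [0, 4/153)

0 4/153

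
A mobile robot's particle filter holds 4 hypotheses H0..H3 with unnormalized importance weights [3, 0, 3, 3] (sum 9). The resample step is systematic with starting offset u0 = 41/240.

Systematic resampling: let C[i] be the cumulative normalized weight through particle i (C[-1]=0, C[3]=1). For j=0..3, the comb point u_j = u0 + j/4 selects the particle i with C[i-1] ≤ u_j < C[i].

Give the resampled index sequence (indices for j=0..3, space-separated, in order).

0 2 3 3

C = [1/3, 1/3, 2/3, 1]
j=0: u_0=41/240 ∈ [0, 1/3) → index 0
j=1: u_1=101/240 ∈ [1/3, 2/3) → index 2
j=2: u_2=161/240 ∈ [2/3, 1) → index 3
j=3: u_3=221/240 ∈ [2/3, 1) → index 3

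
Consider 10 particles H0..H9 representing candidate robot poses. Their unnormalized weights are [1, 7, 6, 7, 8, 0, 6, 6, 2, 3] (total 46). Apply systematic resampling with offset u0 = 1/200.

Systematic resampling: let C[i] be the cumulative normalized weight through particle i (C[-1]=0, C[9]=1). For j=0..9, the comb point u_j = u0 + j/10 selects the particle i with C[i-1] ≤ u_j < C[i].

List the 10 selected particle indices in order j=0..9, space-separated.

0 1 2 3 3 4 4 6 7 8

C = [1/46, 4/23, 7/23, 21/46, 29/46, 29/46, 35/46, 41/46, 43/46, 1]
j=0: u_0=1/200 ∈ [0, 1/46) → index 0
j=1: u_1=21/200 ∈ [1/46, 4/23) → index 1
j=2: u_2=41/200 ∈ [4/23, 7/23) → index 2
j=3: u_3=61/200 ∈ [7/23, 21/46) → index 3
j=4: u_4=81/200 ∈ [7/23, 21/46) → index 3
j=5: u_5=101/200 ∈ [21/46, 29/46) → index 4
j=6: u_6=121/200 ∈ [21/46, 29/46) → index 4
j=7: u_7=141/200 ∈ [29/46, 35/46) → index 6
j=8: u_8=161/200 ∈ [35/46, 41/46) → index 7
j=9: u_9=181/200 ∈ [41/46, 43/46) → index 8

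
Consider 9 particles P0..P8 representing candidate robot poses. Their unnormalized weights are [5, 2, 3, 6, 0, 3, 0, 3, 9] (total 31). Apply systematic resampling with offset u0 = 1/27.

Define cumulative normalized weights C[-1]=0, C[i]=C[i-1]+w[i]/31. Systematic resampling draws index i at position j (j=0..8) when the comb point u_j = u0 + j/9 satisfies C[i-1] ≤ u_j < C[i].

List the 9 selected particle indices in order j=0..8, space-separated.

C = [5/31, 7/31, 10/31, 16/31, 16/31, 19/31, 19/31, 22/31, 1]
j=0: u_0=1/27 ∈ [0, 5/31) → index 0
j=1: u_1=4/27 ∈ [0, 5/31) → index 0
j=2: u_2=7/27 ∈ [7/31, 10/31) → index 2
j=3: u_3=10/27 ∈ [10/31, 16/31) → index 3
j=4: u_4=13/27 ∈ [10/31, 16/31) → index 3
j=5: u_5=16/27 ∈ [16/31, 19/31) → index 5
j=6: u_6=19/27 ∈ [19/31, 22/31) → index 7
j=7: u_7=22/27 ∈ [22/31, 1) → index 8
j=8: u_8=25/27 ∈ [22/31, 1) → index 8

0 0 2 3 3 5 7 8 8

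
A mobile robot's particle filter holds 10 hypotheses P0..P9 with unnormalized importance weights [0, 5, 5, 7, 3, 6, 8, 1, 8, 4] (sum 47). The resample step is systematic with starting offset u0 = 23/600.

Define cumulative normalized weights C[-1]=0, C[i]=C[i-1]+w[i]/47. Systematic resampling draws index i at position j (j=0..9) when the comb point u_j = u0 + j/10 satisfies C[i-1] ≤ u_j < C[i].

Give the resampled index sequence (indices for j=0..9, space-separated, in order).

1 2 3 3 5 5 6 7 8 9

C = [0, 5/47, 10/47, 17/47, 20/47, 26/47, 34/47, 35/47, 43/47, 1]
j=0: u_0=23/600 ∈ [0, 5/47) → index 1
j=1: u_1=83/600 ∈ [5/47, 10/47) → index 2
j=2: u_2=143/600 ∈ [10/47, 17/47) → index 3
j=3: u_3=203/600 ∈ [10/47, 17/47) → index 3
j=4: u_4=263/600 ∈ [20/47, 26/47) → index 5
j=5: u_5=323/600 ∈ [20/47, 26/47) → index 5
j=6: u_6=383/600 ∈ [26/47, 34/47) → index 6
j=7: u_7=443/600 ∈ [34/47, 35/47) → index 7
j=8: u_8=503/600 ∈ [35/47, 43/47) → index 8
j=9: u_9=563/600 ∈ [43/47, 1) → index 9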